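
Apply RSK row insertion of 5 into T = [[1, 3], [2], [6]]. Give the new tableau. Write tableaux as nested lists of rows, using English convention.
5 is larger than every entry of row 1, so it is appended to row 1. The new tableau is [[1, 3, 5], [2], [6]].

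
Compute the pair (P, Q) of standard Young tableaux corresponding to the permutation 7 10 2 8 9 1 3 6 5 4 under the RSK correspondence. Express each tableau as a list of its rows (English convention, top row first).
P = [[1, 3, 4], [2, 5, 9], [6, 8], [7], [10]], Q = [[1, 2, 5], [3, 4, 8], [6, 7], [9], [10]]

Insert each entry of the permutation into P by Schensted row insertion, recording in Q the position of each new cell.

Insert 7: appended to row 1. P = [[7]].
Insert 10: appended to row 1. P = [[7, 10]].
Insert 2: 2 bumps 7 from row 1; 7 starts row 2. P = [[2, 10], [7]].
Insert 8: 8 bumps 10 from row 1; 10 appends to row 2. P = [[2, 8], [7, 10]].
Insert 9: appended to row 1. P = [[2, 8, 9], [7, 10]].
Insert 1: 1 bumps 2 from row 1; 2 bumps 7 from row 2; 7 starts row 3. P = [[1, 8, 9], [2, 10], [7]].
Insert 3: 3 bumps 8 from row 1; 8 bumps 10 from row 2; 10 appends to row 3. P = [[1, 3, 9], [2, 8], [7, 10]].
Insert 6: 6 bumps 9 from row 1; 9 appends to row 2. P = [[1, 3, 6], [2, 8, 9], [7, 10]].
Insert 5: 5 bumps 6 from row 1; 6 bumps 8 from row 2; 8 bumps 10 from row 3; 10 starts row 4. P = [[1, 3, 5], [2, 6, 9], [7, 8], [10]].
Insert 4: 4 bumps 5 from row 1; 5 bumps 6 from row 2; 6 bumps 7 from row 3; 7 bumps 10 from row 4; 10 starts row 5. P = [[1, 3, 4], [2, 5, 9], [6, 8], [7], [10]].

So P = [[1, 3, 4], [2, 5, 9], [6, 8], [7], [10]], Q = [[1, 2, 5], [3, 4, 8], [6, 7], [9], [10]].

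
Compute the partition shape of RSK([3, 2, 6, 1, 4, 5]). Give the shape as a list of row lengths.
RSK row insertion gives P = [[1, 4, 5], [2, 6], [3]], which has shape [3, 2, 1].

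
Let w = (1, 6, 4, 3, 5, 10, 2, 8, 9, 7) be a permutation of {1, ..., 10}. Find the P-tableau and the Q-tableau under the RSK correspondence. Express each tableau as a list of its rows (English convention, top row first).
Insert each entry of the permutation into P by Schensted row insertion, recording in Q the position of each new cell.

Insert 1: appended to row 1. P = [[1]], Q = [[1]].
Insert 6: appended to row 1. P = [[1, 6]], Q = [[1, 2]].
Insert 4: 4 bumps 6 from row 1; 6 starts row 2. P = [[1, 4], [6]], Q = [[1, 2], [3]].
Insert 3: 3 bumps 4 from row 1; 4 bumps 6 from row 2; 6 starts row 3. P = [[1, 3], [4], [6]], Q = [[1, 2], [3], [4]].
Insert 5: appended to row 1. P = [[1, 3, 5], [4], [6]], Q = [[1, 2, 5], [3], [4]].
Insert 10: appended to row 1. P = [[1, 3, 5, 10], [4], [6]], Q = [[1, 2, 5, 6], [3], [4]].
Insert 2: 2 bumps 3 from row 1; 3 bumps 4 from row 2; 4 bumps 6 from row 3; 6 starts row 4. P = [[1, 2, 5, 10], [3], [4], [6]], Q = [[1, 2, 5, 6], [3], [4], [7]].
Insert 8: 8 bumps 10 from row 1; 10 appends to row 2. P = [[1, 2, 5, 8], [3, 10], [4], [6]], Q = [[1, 2, 5, 6], [3, 8], [4], [7]].
Insert 9: appended to row 1. P = [[1, 2, 5, 8, 9], [3, 10], [4], [6]], Q = [[1, 2, 5, 6, 9], [3, 8], [4], [7]].
Insert 7: 7 bumps 8 from row 1; 8 bumps 10 from row 2; 10 appends to row 3. P = [[1, 2, 5, 7, 9], [3, 8], [4, 10], [6]], Q = [[1, 2, 5, 6, 9], [3, 8], [4, 10], [7]].

So P = [[1, 2, 5, 7, 9], [3, 8], [4, 10], [6]], Q = [[1, 2, 5, 6, 9], [3, 8], [4, 10], [7]].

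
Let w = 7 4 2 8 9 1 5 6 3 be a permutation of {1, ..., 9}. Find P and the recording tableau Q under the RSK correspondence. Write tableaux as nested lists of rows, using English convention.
Insert each entry of the permutation into P by Schensted row insertion, recording in Q the position of each new cell.

After inserting 7: P = [[7]].
After inserting 4: P = [[4], [7]].
After inserting 2: P = [[2], [4], [7]].
After inserting 8: P = [[2, 8], [4], [7]].
After inserting 9: P = [[2, 8, 9], [4], [7]].
After inserting 1: P = [[1, 8, 9], [2], [4], [7]].
After inserting 5: P = [[1, 5, 9], [2, 8], [4], [7]].
After inserting 6: P = [[1, 5, 6], [2, 8, 9], [4], [7]].
After inserting 3: P = [[1, 3, 6], [2, 5, 9], [4, 8], [7]].

So P = [[1, 3, 6], [2, 5, 9], [4, 8], [7]], Q = [[1, 4, 5], [2, 7, 8], [3, 9], [6]].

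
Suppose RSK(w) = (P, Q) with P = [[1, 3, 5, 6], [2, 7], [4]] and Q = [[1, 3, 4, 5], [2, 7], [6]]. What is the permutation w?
Reverse RSK: for i = n, n-1, ..., 1, locate i in Q, remove the corresponding corner cell from P, and reverse-bump its entry up through P; the value ejected from row 1 is w(i).

So w = 4 2 3 5 7 1 6.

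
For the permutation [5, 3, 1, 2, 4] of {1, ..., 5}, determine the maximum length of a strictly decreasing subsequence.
3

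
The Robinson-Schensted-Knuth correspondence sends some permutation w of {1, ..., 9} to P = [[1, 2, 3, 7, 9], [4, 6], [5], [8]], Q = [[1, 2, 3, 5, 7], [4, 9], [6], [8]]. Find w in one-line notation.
1 5 8 6 7 4 9 2 3

Reverse the RSK construction: for i from n down to 1, find the cell of Q containing i, remove the entry at that cell from P, and reverse-bump it up through P; the value ejected from row 1 is w(i).

Step i=9: Q has 9 at row 2, column 2; remove 6 from row 2 of P and reverse-bump: 6 enters row 1 and ejects 3. So w(9) = 3. P is now [[1, 2, 6, 7, 9], [4], [5], [8]].
Step i=8: Q has 8 at row 4, column 1; remove 8 from row 4 of P and reverse-bump: 8 enters row 3 and ejects 5; 5 enters row 2 and ejects 4; 4 enters row 1 and ejects 2. So w(8) = 2. P is now [[1, 4, 6, 7, 9], [5], [8]].
Step i=7: Q has 7 at row 1, column 5; remove that cell from P, ejecting 9. So w(7) = 9. P is now [[1, 4, 6, 7], [5], [8]].
Step i=6: Q has 6 at row 3, column 1; remove 8 from row 3 of P and reverse-bump: 8 enters row 2 and ejects 5; 5 enters row 1 and ejects 4. So w(6) = 4. P is now [[1, 5, 6, 7], [8]].
Step i=5: Q has 5 at row 1, column 4; remove that cell from P, ejecting 7. So w(5) = 7. P is now [[1, 5, 6], [8]].
Step i=4: Q has 4 at row 2, column 1; remove 8 from row 2 of P and reverse-bump: 8 enters row 1 and ejects 6. So w(4) = 6. P is now [[1, 5, 8]].
Step i=3: Q has 3 at row 1, column 3; remove that cell from P, ejecting 8. So w(3) = 8. P is now [[1, 5]].
Step i=2: Q has 2 at row 1, column 2; remove that cell from P, ejecting 5. So w(2) = 5. P is now [[1]].
Step i=1: Q has 1 at row 1, column 1; remove that cell from P, ejecting 1. So w(1) = 1. P is now [].

So w = 1 5 8 6 7 4 9 2 3.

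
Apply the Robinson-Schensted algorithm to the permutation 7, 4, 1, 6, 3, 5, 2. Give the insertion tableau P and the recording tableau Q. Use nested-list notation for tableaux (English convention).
P = [[1, 2, 5], [3, 6], [4], [7]], Q = [[1, 4, 6], [2, 5], [3], [7]]

Insert each entry of the permutation into P by Schensted row insertion, recording in Q the position of each new cell.

Insert 7: appended to row 1. P = [[7]], Q = [[1]].
Insert 4: 4 bumps 7 from row 1; 7 starts row 2. P = [[4], [7]], Q = [[1], [2]].
Insert 1: 1 bumps 4 from row 1; 4 bumps 7 from row 2; 7 starts row 3. P = [[1], [4], [7]], Q = [[1], [2], [3]].
Insert 6: appended to row 1. P = [[1, 6], [4], [7]], Q = [[1, 4], [2], [3]].
Insert 3: 3 bumps 6 from row 1; 6 appends to row 2. P = [[1, 3], [4, 6], [7]], Q = [[1, 4], [2, 5], [3]].
Insert 5: appended to row 1. P = [[1, 3, 5], [4, 6], [7]], Q = [[1, 4, 6], [2, 5], [3]].
Insert 2: 2 bumps 3 from row 1; 3 bumps 4 from row 2; 4 bumps 7 from row 3; 7 starts row 4. P = [[1, 2, 5], [3, 6], [4], [7]], Q = [[1, 4, 6], [2, 5], [3], [7]].

So P = [[1, 2, 5], [3, 6], [4], [7]], Q = [[1, 4, 6], [2, 5], [3], [7]].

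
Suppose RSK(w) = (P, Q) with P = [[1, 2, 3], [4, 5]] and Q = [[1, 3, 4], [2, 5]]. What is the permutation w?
4 1 2 5 3

Reverse the RSK construction: for i from n down to 1, find the cell of Q containing i, remove the entry at that cell from P, and reverse-bump it up through P; the value ejected from row 1 is w(i).

Step i=5: Q has 5 at row 2, column 2; remove 5 from row 2 of P and reverse-bump: 5 enters row 1 and ejects 3. So w(5) = 3. P is now [[1, 2, 5], [4]].
Step i=4: Q has 4 at row 1, column 3; remove that cell from P, ejecting 5. So w(4) = 5. P is now [[1, 2], [4]].
Step i=3: Q has 3 at row 1, column 2; remove that cell from P, ejecting 2. So w(3) = 2. P is now [[1], [4]].
Step i=2: Q has 2 at row 2, column 1; remove 4 from row 2 of P and reverse-bump: 4 enters row 1 and ejects 1. So w(2) = 1. P is now [[4]].
Step i=1: Q has 1 at row 1, column 1; remove that cell from P, ejecting 4. So w(1) = 4. P is now [].

So w = 4 1 2 5 3.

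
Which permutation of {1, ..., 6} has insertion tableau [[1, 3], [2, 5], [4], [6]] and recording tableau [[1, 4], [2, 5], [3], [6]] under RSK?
Reverse the RSK construction: for i from n down to 1, find the cell of Q containing i, remove the entry at that cell from P, and reverse-bump it up through P; the value ejected from row 1 is w(i).

Step i=6: Q has 6 at row 4, column 1; remove 6 from row 4 of P and reverse-bump: 6 enters row 3 and ejects 4; 4 enters row 2 and ejects 2; 2 enters row 1 and ejects 1. So w(6) = 1. P is now [[2, 3], [4, 5], [6]].
Step i=5: Q has 5 at row 2, column 2; remove 5 from row 2 of P and reverse-bump: 5 enters row 1 and ejects 3. So w(5) = 3. P is now [[2, 5], [4], [6]].
Step i=4: Q has 4 at row 1, column 2; remove that cell from P, ejecting 5. So w(4) = 5. P is now [[2], [4], [6]].
Step i=3: Q has 3 at row 3, column 1; remove 6 from row 3 of P and reverse-bump: 6 enters row 2 and ejects 4; 4 enters row 1 and ejects 2. So w(3) = 2. P is now [[4], [6]].
Step i=2: Q has 2 at row 2, column 1; remove 6 from row 2 of P and reverse-bump: 6 enters row 1 and ejects 4. So w(2) = 4. P is now [[6]].
Step i=1: Q has 1 at row 1, column 1; remove that cell from P, ejecting 6. So w(1) = 6. P is now [].

So w = 6 4 2 5 3 1.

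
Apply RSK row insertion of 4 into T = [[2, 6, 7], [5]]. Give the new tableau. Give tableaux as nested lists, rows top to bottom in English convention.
[[2, 4, 7], [5, 6]]

In row 1, 4 replaces 6 (the leftmost entry greater than 4); 6 is bumped to row 2. 6 is appended to row 2. The new tableau is [[2, 4, 7], [5, 6]].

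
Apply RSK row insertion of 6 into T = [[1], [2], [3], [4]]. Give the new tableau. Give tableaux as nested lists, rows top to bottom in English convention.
6 is larger than every entry of row 1, so it is appended to row 1. The new tableau is [[1, 6], [2], [3], [4]].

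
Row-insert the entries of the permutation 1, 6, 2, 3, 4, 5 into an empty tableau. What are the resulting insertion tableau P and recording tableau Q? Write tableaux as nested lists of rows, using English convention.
P = [[1, 2, 3, 4, 5], [6]], Q = [[1, 2, 4, 5, 6], [3]]

Insert each entry of the permutation into P by Schensted row insertion, recording in Q the position of each new cell.

After inserting 1: P = [[1]].
After inserting 6: P = [[1, 6]].
After inserting 2: P = [[1, 2], [6]].
After inserting 3: P = [[1, 2, 3], [6]].
After inserting 4: P = [[1, 2, 3, 4], [6]].
After inserting 5: P = [[1, 2, 3, 4, 5], [6]].

So P = [[1, 2, 3, 4, 5], [6]], Q = [[1, 2, 4, 5, 6], [3]].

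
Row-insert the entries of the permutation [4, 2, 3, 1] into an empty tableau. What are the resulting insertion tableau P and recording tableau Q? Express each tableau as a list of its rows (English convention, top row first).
Insert each entry of the permutation into P by Schensted row insertion, recording in Q the position of each new cell.

Insert 4: appended to row 1. P = [[4]].
Insert 2: 2 bumps 4 from row 1; 4 starts row 2. P = [[2], [4]].
Insert 3: appended to row 1. P = [[2, 3], [4]].
Insert 1: 1 bumps 2 from row 1; 2 bumps 4 from row 2; 4 starts row 3. P = [[1, 3], [2], [4]].

So P = [[1, 3], [2], [4]], Q = [[1, 3], [2], [4]].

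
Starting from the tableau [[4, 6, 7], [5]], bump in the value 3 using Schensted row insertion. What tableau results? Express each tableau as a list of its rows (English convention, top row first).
In row 1, 3 replaces 4 (the leftmost entry greater than 3); 4 is bumped to row 2. In row 2, 4 replaces 5 (the leftmost entry greater than 4); 5 is bumped to row 3. 5 starts a new row 3. The new tableau is [[3, 6, 7], [4], [5]].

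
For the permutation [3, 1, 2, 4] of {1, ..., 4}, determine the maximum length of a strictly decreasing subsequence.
2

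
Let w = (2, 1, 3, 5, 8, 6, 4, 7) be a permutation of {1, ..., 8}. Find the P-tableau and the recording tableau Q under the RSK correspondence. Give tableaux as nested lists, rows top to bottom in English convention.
Insert each entry of the permutation into P by Schensted row insertion, recording in Q the position of each new cell.

Insert 2: appended to row 1. P = [[2]].
Insert 1: 1 bumps 2 from row 1; 2 starts row 2. P = [[1], [2]].
Insert 3: appended to row 1. P = [[1, 3], [2]].
Insert 5: appended to row 1. P = [[1, 3, 5], [2]].
Insert 8: appended to row 1. P = [[1, 3, 5, 8], [2]].
Insert 6: 6 bumps 8 from row 1; 8 appends to row 2. P = [[1, 3, 5, 6], [2, 8]].
Insert 4: 4 bumps 5 from row 1; 5 bumps 8 from row 2; 8 starts row 3. P = [[1, 3, 4, 6], [2, 5], [8]].
Insert 7: appended to row 1. P = [[1, 3, 4, 6, 7], [2, 5], [8]].

So P = [[1, 3, 4, 6, 7], [2, 5], [8]], Q = [[1, 3, 4, 5, 8], [2, 6], [7]].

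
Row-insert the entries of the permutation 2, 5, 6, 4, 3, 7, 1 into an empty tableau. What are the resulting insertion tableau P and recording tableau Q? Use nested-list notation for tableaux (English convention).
P = [[1, 3, 6, 7], [2], [4], [5]], Q = [[1, 2, 3, 6], [4], [5], [7]]

Insert each entry of the permutation into P by Schensted row insertion, recording in Q the position of each new cell.

After inserting 2: P = [[2]].
After inserting 5: P = [[2, 5]].
After inserting 6: P = [[2, 5, 6]].
After inserting 4: P = [[2, 4, 6], [5]].
After inserting 3: P = [[2, 3, 6], [4], [5]].
After inserting 7: P = [[2, 3, 6, 7], [4], [5]].
After inserting 1: P = [[1, 3, 6, 7], [2], [4], [5]].

So P = [[1, 3, 6, 7], [2], [4], [5]], Q = [[1, 2, 3, 6], [4], [5], [7]].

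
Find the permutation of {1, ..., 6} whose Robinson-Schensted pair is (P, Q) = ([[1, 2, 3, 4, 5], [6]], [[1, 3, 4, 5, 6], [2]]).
Reverse the RSK construction: for i from n down to 1, find the cell of Q containing i, remove the entry at that cell from P, and reverse-bump it up through P; the value ejected from row 1 is w(i).

Step i=6: Q has 6 at row 1, column 5; remove that cell from P, ejecting 5. So w(6) = 5. P is now [[1, 2, 3, 4], [6]].
Step i=5: Q has 5 at row 1, column 4; remove that cell from P, ejecting 4. So w(5) = 4. P is now [[1, 2, 3], [6]].
Step i=4: Q has 4 at row 1, column 3; remove that cell from P, ejecting 3. So w(4) = 3. P is now [[1, 2], [6]].
Step i=3: Q has 3 at row 1, column 2; remove that cell from P, ejecting 2. So w(3) = 2. P is now [[1], [6]].
Step i=2: Q has 2 at row 2, column 1; remove 6 from row 2 of P and reverse-bump: 6 enters row 1 and ejects 1. So w(2) = 1. P is now [[6]].
Step i=1: Q has 1 at row 1, column 1; remove that cell from P, ejecting 6. So w(1) = 6. P is now [].

So w = 6 1 2 3 4 5.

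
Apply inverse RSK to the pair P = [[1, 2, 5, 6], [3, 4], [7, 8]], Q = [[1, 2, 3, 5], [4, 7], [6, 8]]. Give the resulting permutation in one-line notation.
3 4 7 5 8 1 6 2

Reverse the RSK construction: for i from n down to 1, find the cell of Q containing i, remove the entry at that cell from P, and reverse-bump it up through P; the value ejected from row 1 is w(i).

Step i=8: Q has 8 at row 3, column 2; remove 8 from row 3 of P and reverse-bump: 8 enters row 2 and ejects 4; 4 enters row 1 and ejects 2. So w(8) = 2. P is now [[1, 4, 5, 6], [3, 8], [7]].
Step i=7: Q has 7 at row 2, column 2; remove 8 from row 2 of P and reverse-bump: 8 enters row 1 and ejects 6. So w(7) = 6. P is now [[1, 4, 5, 8], [3], [7]].
Step i=6: Q has 6 at row 3, column 1; remove 7 from row 3 of P and reverse-bump: 7 enters row 2 and ejects 3; 3 enters row 1 and ejects 1. So w(6) = 1. P is now [[3, 4, 5, 8], [7]].
Step i=5: Q has 5 at row 1, column 4; remove that cell from P, ejecting 8. So w(5) = 8. P is now [[3, 4, 5], [7]].
Step i=4: Q has 4 at row 2, column 1; remove 7 from row 2 of P and reverse-bump: 7 enters row 1 and ejects 5. So w(4) = 5. P is now [[3, 4, 7]].
Step i=3: Q has 3 at row 1, column 3; remove that cell from P, ejecting 7. So w(3) = 7. P is now [[3, 4]].
Step i=2: Q has 2 at row 1, column 2; remove that cell from P, ejecting 4. So w(2) = 4. P is now [[3]].
Step i=1: Q has 1 at row 1, column 1; remove that cell from P, ejecting 3. So w(1) = 3. P is now [].

So w = 3 4 7 5 8 1 6 2.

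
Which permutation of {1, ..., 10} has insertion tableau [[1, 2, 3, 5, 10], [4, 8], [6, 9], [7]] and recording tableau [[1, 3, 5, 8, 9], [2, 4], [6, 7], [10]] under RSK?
7 1 9 6 8 2 4 5 10 3

Reverse the RSK construction: for i from n down to 1, find the cell of Q containing i, remove the entry at that cell from P, and reverse-bump it up through P; the value ejected from row 1 is w(i).

Step i=10: Q has 10 at row 4, column 1; remove 7 from row 4 of P and reverse-bump: 7 enters row 3 and ejects 6; 6 enters row 2 and ejects 4; 4 enters row 1 and ejects 3. So w(10) = 3. P is now [[1, 2, 4, 5, 10], [6, 8], [7, 9]].
Step i=9: Q has 9 at row 1, column 5; remove that cell from P, ejecting 10. So w(9) = 10. P is now [[1, 2, 4, 5], [6, 8], [7, 9]].
Step i=8: Q has 8 at row 1, column 4; remove that cell from P, ejecting 5. So w(8) = 5. P is now [[1, 2, 4], [6, 8], [7, 9]].
Step i=7: Q has 7 at row 3, column 2; remove 9 from row 3 of P and reverse-bump: 9 enters row 2 and ejects 8; 8 enters row 1 and ejects 4. So w(7) = 4. P is now [[1, 2, 8], [6, 9], [7]].
Step i=6: Q has 6 at row 3, column 1; remove 7 from row 3 of P and reverse-bump: 7 enters row 2 and ejects 6; 6 enters row 1 and ejects 2. So w(6) = 2. P is now [[1, 6, 8], [7, 9]].
Step i=5: Q has 5 at row 1, column 3; remove that cell from P, ejecting 8. So w(5) = 8. P is now [[1, 6], [7, 9]].
Step i=4: Q has 4 at row 2, column 2; remove 9 from row 2 of P and reverse-bump: 9 enters row 1 and ejects 6. So w(4) = 6. P is now [[1, 9], [7]].
Step i=3: Q has 3 at row 1, column 2; remove that cell from P, ejecting 9. So w(3) = 9. P is now [[1], [7]].
Step i=2: Q has 2 at row 2, column 1; remove 7 from row 2 of P and reverse-bump: 7 enters row 1 and ejects 1. So w(2) = 1. P is now [[7]].
Step i=1: Q has 1 at row 1, column 1; remove that cell from P, ejecting 7. So w(1) = 7. P is now [].

So w = 7 1 9 6 8 2 4 5 10 3.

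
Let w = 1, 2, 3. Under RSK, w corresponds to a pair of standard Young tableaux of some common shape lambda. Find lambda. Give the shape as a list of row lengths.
[3]

Row-insert each entry into an empty tableau.

After inserting 1: P = [[1]].
After inserting 2: P = [[1, 2]].
After inserting 3: P = [[1, 2, 3]].

The final insertion tableau P = [[1, 2, 3]] has shape [3].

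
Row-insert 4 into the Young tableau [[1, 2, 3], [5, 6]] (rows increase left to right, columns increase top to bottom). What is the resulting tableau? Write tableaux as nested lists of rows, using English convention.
[[1, 2, 3, 4], [5, 6]]

4 is larger than every entry of row 1, so it is appended to row 1. The new tableau is [[1, 2, 3, 4], [5, 6]].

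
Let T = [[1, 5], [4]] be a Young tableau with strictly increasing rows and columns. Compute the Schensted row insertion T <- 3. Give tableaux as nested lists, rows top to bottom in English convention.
[[1, 3], [4, 5]]

In row 1, 3 replaces 5 (the leftmost entry greater than 3); 5 is bumped to row 2. 5 is appended to row 2. The new tableau is [[1, 3], [4, 5]].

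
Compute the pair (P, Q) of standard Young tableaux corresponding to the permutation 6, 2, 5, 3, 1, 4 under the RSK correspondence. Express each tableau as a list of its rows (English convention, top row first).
P = [[1, 3, 4], [2], [5], [6]], Q = [[1, 3, 6], [2], [4], [5]]

Insert each entry of the permutation into P by Schensted row insertion, recording in Q the position of each new cell.

Insert 6: appended to row 1. P = [[6]].
Insert 2: 2 bumps 6 from row 1; 6 starts row 2. P = [[2], [6]].
Insert 5: appended to row 1. P = [[2, 5], [6]].
Insert 3: 3 bumps 5 from row 1; 5 bumps 6 from row 2; 6 starts row 3. P = [[2, 3], [5], [6]].
Insert 1: 1 bumps 2 from row 1; 2 bumps 5 from row 2; 5 bumps 6 from row 3; 6 starts row 4. P = [[1, 3], [2], [5], [6]].
Insert 4: appended to row 1. P = [[1, 3, 4], [2], [5], [6]].

So P = [[1, 3, 4], [2], [5], [6]], Q = [[1, 3, 6], [2], [4], [5]].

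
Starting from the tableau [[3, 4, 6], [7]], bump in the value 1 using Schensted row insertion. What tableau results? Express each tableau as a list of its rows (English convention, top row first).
[[1, 4, 6], [3], [7]]

In row 1, 1 replaces 3 (the leftmost entry greater than 1); 3 is bumped to row 2. In row 2, 3 replaces 7 (the leftmost entry greater than 3); 7 is bumped to row 3. 7 starts a new row 3. The new tableau is [[1, 4, 6], [3], [7]].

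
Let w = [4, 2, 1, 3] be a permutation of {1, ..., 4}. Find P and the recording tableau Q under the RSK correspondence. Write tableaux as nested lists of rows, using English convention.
Insert each entry of the permutation into P by Schensted row insertion, recording in Q the position of each new cell.

Insert 4: appended to row 1. P = [[4]].
Insert 2: 2 bumps 4 from row 1; 4 starts row 2. P = [[2], [4]].
Insert 1: 1 bumps 2 from row 1; 2 bumps 4 from row 2; 4 starts row 3. P = [[1], [2], [4]].
Insert 3: appended to row 1. P = [[1, 3], [2], [4]].

So P = [[1, 3], [2], [4]], Q = [[1, 4], [2], [3]].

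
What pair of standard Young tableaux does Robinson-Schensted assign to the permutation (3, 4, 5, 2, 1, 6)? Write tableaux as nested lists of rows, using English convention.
Insert each entry of the permutation into P by Schensted row insertion, recording in Q the position of each new cell.

Insert 3: appended to row 1. P = [[3]], Q = [[1]].
Insert 4: appended to row 1. P = [[3, 4]], Q = [[1, 2]].
Insert 5: appended to row 1. P = [[3, 4, 5]], Q = [[1, 2, 3]].
Insert 2: 2 bumps 3 from row 1; 3 starts row 2. P = [[2, 4, 5], [3]], Q = [[1, 2, 3], [4]].
Insert 1: 1 bumps 2 from row 1; 2 bumps 3 from row 2; 3 starts row 3. P = [[1, 4, 5], [2], [3]], Q = [[1, 2, 3], [4], [5]].
Insert 6: appended to row 1. P = [[1, 4, 5, 6], [2], [3]], Q = [[1, 2, 3, 6], [4], [5]].

So P = [[1, 4, 5, 6], [2], [3]], Q = [[1, 2, 3, 6], [4], [5]].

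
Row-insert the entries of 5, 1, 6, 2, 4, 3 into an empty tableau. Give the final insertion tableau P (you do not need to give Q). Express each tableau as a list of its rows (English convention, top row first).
P = [[1, 2, 3], [4, 6], [5]]

Insert 5: appended to row 1. P = [[5]].
Insert 1: 1 bumps 5 from row 1; 5 starts row 2. P = [[1], [5]].
Insert 6: appended to row 1. P = [[1, 6], [5]].
Insert 2: 2 bumps 6 from row 1; 6 appends to row 2. P = [[1, 2], [5, 6]].
Insert 4: appended to row 1. P = [[1, 2, 4], [5, 6]].
Insert 3: 3 bumps 4 from row 1; 4 bumps 5 from row 2; 5 starts row 3. P = [[1, 2, 3], [4, 6], [5]].

So P = [[1, 2, 3], [4, 6], [5]].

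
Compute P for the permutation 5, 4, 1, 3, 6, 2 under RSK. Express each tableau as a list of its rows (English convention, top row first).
Insert 5: appended to row 1. P = [[5]].
Insert 4: 4 bumps 5 from row 1; 5 starts row 2. P = [[4], [5]].
Insert 1: 1 bumps 4 from row 1; 4 bumps 5 from row 2; 5 starts row 3. P = [[1], [4], [5]].
Insert 3: appended to row 1. P = [[1, 3], [4], [5]].
Insert 6: appended to row 1. P = [[1, 3, 6], [4], [5]].
Insert 2: 2 bumps 3 from row 1; 3 bumps 4 from row 2; 4 bumps 5 from row 3; 5 starts row 4. P = [[1, 2, 6], [3], [4], [5]].

So P = [[1, 2, 6], [3], [4], [5]].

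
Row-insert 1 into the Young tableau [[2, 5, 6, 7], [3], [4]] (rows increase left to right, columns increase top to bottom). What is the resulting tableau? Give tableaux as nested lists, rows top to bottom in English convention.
In row 1, 1 replaces 2 (the leftmost entry greater than 1); 2 is bumped to row 2. In row 2, 2 replaces 3 (the leftmost entry greater than 2); 3 is bumped to row 3. In row 3, 3 replaces 4 (the leftmost entry greater than 3); 4 is bumped to row 4. 4 starts a new row 4. The new tableau is [[1, 5, 6, 7], [2], [3], [4]].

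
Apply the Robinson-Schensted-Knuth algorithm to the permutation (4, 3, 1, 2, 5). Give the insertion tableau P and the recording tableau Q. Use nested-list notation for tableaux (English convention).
P = [[1, 2, 5], [3], [4]], Q = [[1, 4, 5], [2], [3]]

Insert each entry of the permutation into P by Schensted row insertion, recording in Q the position of each new cell.

After inserting 4: P = [[4]].
After inserting 3: P = [[3], [4]].
After inserting 1: P = [[1], [3], [4]].
After inserting 2: P = [[1, 2], [3], [4]].
After inserting 5: P = [[1, 2, 5], [3], [4]].

So P = [[1, 2, 5], [3], [4]], Q = [[1, 4, 5], [2], [3]].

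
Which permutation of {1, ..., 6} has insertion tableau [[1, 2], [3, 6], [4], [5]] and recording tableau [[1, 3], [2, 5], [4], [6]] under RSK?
Reverse RSK: for i = n, n-1, ..., 1, locate i in Q, remove the corresponding corner cell from P, and reverse-bump its entry up through P; the value ejected from row 1 is w(i).

So w = 5 4 6 1 3 2.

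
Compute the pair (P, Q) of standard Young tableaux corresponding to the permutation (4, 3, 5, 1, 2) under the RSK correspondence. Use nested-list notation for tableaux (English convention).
P = [[1, 2], [3, 5], [4]], Q = [[1, 3], [2, 5], [4]]

Insert each entry of the permutation into P by Schensted row insertion, recording in Q the position of each new cell.

Insert 4: appended to row 1. P = [[4]].
Insert 3: 3 bumps 4 from row 1; 4 starts row 2. P = [[3], [4]].
Insert 5: appended to row 1. P = [[3, 5], [4]].
Insert 1: 1 bumps 3 from row 1; 3 bumps 4 from row 2; 4 starts row 3. P = [[1, 5], [3], [4]].
Insert 2: 2 bumps 5 from row 1; 5 appends to row 2. P = [[1, 2], [3, 5], [4]].

So P = [[1, 2], [3, 5], [4]], Q = [[1, 3], [2, 5], [4]].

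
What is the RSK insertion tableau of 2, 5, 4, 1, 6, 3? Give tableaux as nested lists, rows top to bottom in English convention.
Insert 2: appended to row 1. P = [[2]].
Insert 5: appended to row 1. P = [[2, 5]].
Insert 4: 4 bumps 5 from row 1; 5 starts row 2. P = [[2, 4], [5]].
Insert 1: 1 bumps 2 from row 1; 2 bumps 5 from row 2; 5 starts row 3. P = [[1, 4], [2], [5]].
Insert 6: appended to row 1. P = [[1, 4, 6], [2], [5]].
Insert 3: 3 bumps 4 from row 1; 4 appends to row 2. P = [[1, 3, 6], [2, 4], [5]].

So P = [[1, 3, 6], [2, 4], [5]].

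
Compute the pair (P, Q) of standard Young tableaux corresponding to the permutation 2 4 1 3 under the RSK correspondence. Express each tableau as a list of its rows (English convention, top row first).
P = [[1, 3], [2, 4]], Q = [[1, 2], [3, 4]]

Insert each entry of the permutation into P by Schensted row insertion, recording in Q the position of each new cell.

Insert 2: appended to row 1. P = [[2]], Q = [[1]].
Insert 4: appended to row 1. P = [[2, 4]], Q = [[1, 2]].
Insert 1: 1 bumps 2 from row 1; 2 starts row 2. P = [[1, 4], [2]], Q = [[1, 2], [3]].
Insert 3: 3 bumps 4 from row 1; 4 appends to row 2. P = [[1, 3], [2, 4]], Q = [[1, 2], [3, 4]].

So P = [[1, 3], [2, 4]], Q = [[1, 2], [3, 4]].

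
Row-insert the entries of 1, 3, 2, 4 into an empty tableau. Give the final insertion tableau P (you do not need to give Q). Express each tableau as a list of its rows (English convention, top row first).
P = [[1, 2, 4], [3]]

Insert 1: appended to row 1. P = [[1]].
Insert 3: appended to row 1. P = [[1, 3]].
Insert 2: 2 bumps 3 from row 1; 3 starts row 2. P = [[1, 2], [3]].
Insert 4: appended to row 1. P = [[1, 2, 4], [3]].

So P = [[1, 2, 4], [3]].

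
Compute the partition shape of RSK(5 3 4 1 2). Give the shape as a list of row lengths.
[2, 2, 1]

RSK row insertion gives P = [[1, 2], [3, 4], [5]], which has shape [2, 2, 1].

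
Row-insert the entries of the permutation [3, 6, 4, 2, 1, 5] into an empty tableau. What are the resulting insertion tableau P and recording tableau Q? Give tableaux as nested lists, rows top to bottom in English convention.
P = [[1, 4, 5], [2], [3], [6]], Q = [[1, 2, 6], [3], [4], [5]]

Insert each entry of the permutation into P by Schensted row insertion, recording in Q the position of each new cell.

Insert 3: appended to row 1. P = [[3]].
Insert 6: appended to row 1. P = [[3, 6]].
Insert 4: 4 bumps 6 from row 1; 6 starts row 2. P = [[3, 4], [6]].
Insert 2: 2 bumps 3 from row 1; 3 bumps 6 from row 2; 6 starts row 3. P = [[2, 4], [3], [6]].
Insert 1: 1 bumps 2 from row 1; 2 bumps 3 from row 2; 3 bumps 6 from row 3; 6 starts row 4. P = [[1, 4], [2], [3], [6]].
Insert 5: appended to row 1. P = [[1, 4, 5], [2], [3], [6]].

So P = [[1, 4, 5], [2], [3], [6]], Q = [[1, 2, 6], [3], [4], [5]].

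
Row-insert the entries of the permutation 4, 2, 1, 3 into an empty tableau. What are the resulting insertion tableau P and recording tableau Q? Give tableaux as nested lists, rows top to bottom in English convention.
P = [[1, 3], [2], [4]], Q = [[1, 4], [2], [3]]

Insert each entry of the permutation into P by Schensted row insertion, recording in Q the position of each new cell.

Insert 4: appended to row 1. P = [[4]].
Insert 2: 2 bumps 4 from row 1; 4 starts row 2. P = [[2], [4]].
Insert 1: 1 bumps 2 from row 1; 2 bumps 4 from row 2; 4 starts row 3. P = [[1], [2], [4]].
Insert 3: appended to row 1. P = [[1, 3], [2], [4]].

So P = [[1, 3], [2], [4]], Q = [[1, 4], [2], [3]].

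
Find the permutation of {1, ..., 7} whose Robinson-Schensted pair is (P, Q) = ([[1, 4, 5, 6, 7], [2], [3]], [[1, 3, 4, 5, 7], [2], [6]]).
Reverse the RSK construction: for i from n down to 1, find the cell of Q containing i, remove the entry at that cell from P, and reverse-bump it up through P; the value ejected from row 1 is w(i).

Step i=7: Q has 7 at row 1, column 5; remove that cell from P, ejecting 7. So w(7) = 7. P is now [[1, 4, 5, 6], [2], [3]].
Step i=6: Q has 6 at row 3, column 1; remove 3 from row 3 of P and reverse-bump: 3 enters row 2 and ejects 2; 2 enters row 1 and ejects 1. So w(6) = 1. P is now [[2, 4, 5, 6], [3]].
Step i=5: Q has 5 at row 1, column 4; remove that cell from P, ejecting 6. So w(5) = 6. P is now [[2, 4, 5], [3]].
Step i=4: Q has 4 at row 1, column 3; remove that cell from P, ejecting 5. So w(4) = 5. P is now [[2, 4], [3]].
Step i=3: Q has 3 at row 1, column 2; remove that cell from P, ejecting 4. So w(3) = 4. P is now [[2], [3]].
Step i=2: Q has 2 at row 2, column 1; remove 3 from row 2 of P and reverse-bump: 3 enters row 1 and ejects 2. So w(2) = 2. P is now [[3]].
Step i=1: Q has 1 at row 1, column 1; remove that cell from P, ejecting 3. So w(1) = 3. P is now [].

So w = 3 2 4 5 6 1 7.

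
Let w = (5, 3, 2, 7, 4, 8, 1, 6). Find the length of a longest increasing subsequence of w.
3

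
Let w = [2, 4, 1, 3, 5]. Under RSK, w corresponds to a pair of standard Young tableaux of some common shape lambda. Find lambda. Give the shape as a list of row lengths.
Row-insert each entry into an empty tableau.

After inserting 2: P = [[2]].
After inserting 4: P = [[2, 4]].
After inserting 1: P = [[1, 4], [2]].
After inserting 3: P = [[1, 3], [2, 4]].
After inserting 5: P = [[1, 3, 5], [2, 4]].

The final insertion tableau P = [[1, 3, 5], [2, 4]] has shape [3, 2].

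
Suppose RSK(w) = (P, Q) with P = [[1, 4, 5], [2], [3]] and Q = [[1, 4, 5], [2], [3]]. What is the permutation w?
Reverse RSK: for i = n, n-1, ..., 1, locate i in Q, remove the corresponding corner cell from P, and reverse-bump its entry up through P; the value ejected from row 1 is w(i).

So w = 3 2 1 4 5.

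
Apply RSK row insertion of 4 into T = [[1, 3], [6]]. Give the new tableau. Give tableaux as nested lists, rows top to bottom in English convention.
4 is larger than every entry of row 1, so it is appended to row 1. The new tableau is [[1, 3, 4], [6]].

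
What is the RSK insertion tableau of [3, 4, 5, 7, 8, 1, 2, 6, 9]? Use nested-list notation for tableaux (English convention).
P = [[1, 2, 5, 6, 8, 9], [3, 4, 7]]

After inserting 3: P = [[3]].
After inserting 4: P = [[3, 4]].
After inserting 5: P = [[3, 4, 5]].
After inserting 7: P = [[3, 4, 5, 7]].
After inserting 8: P = [[3, 4, 5, 7, 8]].
After inserting 1: P = [[1, 4, 5, 7, 8], [3]].
After inserting 2: P = [[1, 2, 5, 7, 8], [3, 4]].
After inserting 6: P = [[1, 2, 5, 6, 8], [3, 4, 7]].
After inserting 9: P = [[1, 2, 5, 6, 8, 9], [3, 4, 7]].

So P = [[1, 2, 5, 6, 8, 9], [3, 4, 7]].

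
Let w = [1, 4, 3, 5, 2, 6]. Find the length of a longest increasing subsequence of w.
4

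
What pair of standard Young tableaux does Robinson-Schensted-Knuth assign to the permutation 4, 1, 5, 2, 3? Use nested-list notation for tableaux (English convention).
Insert each entry of the permutation into P by Schensted row insertion, recording in Q the position of each new cell.

Insert 4: appended to row 1. P = [[4]], Q = [[1]].
Insert 1: 1 bumps 4 from row 1; 4 starts row 2. P = [[1], [4]], Q = [[1], [2]].
Insert 5: appended to row 1. P = [[1, 5], [4]], Q = [[1, 3], [2]].
Insert 2: 2 bumps 5 from row 1; 5 appends to row 2. P = [[1, 2], [4, 5]], Q = [[1, 3], [2, 4]].
Insert 3: appended to row 1. P = [[1, 2, 3], [4, 5]], Q = [[1, 3, 5], [2, 4]].

So P = [[1, 2, 3], [4, 5]], Q = [[1, 3, 5], [2, 4]].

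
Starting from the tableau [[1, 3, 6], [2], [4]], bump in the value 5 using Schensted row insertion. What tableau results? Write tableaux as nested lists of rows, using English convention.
In row 1, 5 replaces 6 (the leftmost entry greater than 5); 6 is bumped to row 2. 6 is appended to row 2. The new tableau is [[1, 3, 5], [2, 6], [4]].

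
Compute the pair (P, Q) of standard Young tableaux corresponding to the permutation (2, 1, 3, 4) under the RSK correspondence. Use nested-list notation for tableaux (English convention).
Insert each entry of the permutation into P by Schensted row insertion, recording in Q the position of each new cell.

After inserting 2: P = [[2]].
After inserting 1: P = [[1], [2]].
After inserting 3: P = [[1, 3], [2]].
After inserting 4: P = [[1, 3, 4], [2]].

So P = [[1, 3, 4], [2]], Q = [[1, 3, 4], [2]].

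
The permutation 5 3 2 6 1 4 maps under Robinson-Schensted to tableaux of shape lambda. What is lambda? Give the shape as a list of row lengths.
RSK row insertion gives P = [[1, 4], [2, 6], [3], [5]], which has shape [2, 2, 1, 1].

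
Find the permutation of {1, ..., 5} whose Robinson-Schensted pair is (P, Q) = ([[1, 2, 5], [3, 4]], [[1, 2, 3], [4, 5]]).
Reverse the RSK construction: for i from n down to 1, find the cell of Q containing i, remove the entry at that cell from P, and reverse-bump it up through P; the value ejected from row 1 is w(i).

Step i=5: Q has 5 at row 2, column 2; remove 4 from row 2 of P and reverse-bump: 4 enters row 1 and ejects 2. So w(5) = 2. P is now [[1, 4, 5], [3]].
Step i=4: Q has 4 at row 2, column 1; remove 3 from row 2 of P and reverse-bump: 3 enters row 1 and ejects 1. So w(4) = 1. P is now [[3, 4, 5]].
Step i=3: Q has 3 at row 1, column 3; remove that cell from P, ejecting 5. So w(3) = 5. P is now [[3, 4]].
Step i=2: Q has 2 at row 1, column 2; remove that cell from P, ejecting 4. So w(2) = 4. P is now [[3]].
Step i=1: Q has 1 at row 1, column 1; remove that cell from P, ejecting 3. So w(1) = 3. P is now [].

So w = 3 4 5 1 2.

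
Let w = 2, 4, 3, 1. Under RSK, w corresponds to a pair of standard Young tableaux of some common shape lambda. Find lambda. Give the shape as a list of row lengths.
[2, 1, 1]

RSK row insertion gives P = [[1, 3], [2], [4]], which has shape [2, 1, 1].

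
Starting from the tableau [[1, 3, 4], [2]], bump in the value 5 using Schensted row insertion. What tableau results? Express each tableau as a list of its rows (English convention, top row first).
5 is larger than every entry of row 1, so it is appended to row 1. The new tableau is [[1, 3, 4, 5], [2]].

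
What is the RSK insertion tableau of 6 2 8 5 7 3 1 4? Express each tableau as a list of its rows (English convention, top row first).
Insert 6: appended to row 1. P = [[6]].
Insert 2: 2 bumps 6 from row 1; 6 starts row 2. P = [[2], [6]].
Insert 8: appended to row 1. P = [[2, 8], [6]].
Insert 5: 5 bumps 8 from row 1; 8 appends to row 2. P = [[2, 5], [6, 8]].
Insert 7: appended to row 1. P = [[2, 5, 7], [6, 8]].
Insert 3: 3 bumps 5 from row 1; 5 bumps 6 from row 2; 6 starts row 3. P = [[2, 3, 7], [5, 8], [6]].
Insert 1: 1 bumps 2 from row 1; 2 bumps 5 from row 2; 5 bumps 6 from row 3; 6 starts row 4. P = [[1, 3, 7], [2, 8], [5], [6]].
Insert 4: 4 bumps 7 from row 1; 7 bumps 8 from row 2; 8 appends to row 3. P = [[1, 3, 4], [2, 7], [5, 8], [6]].

So P = [[1, 3, 4], [2, 7], [5, 8], [6]].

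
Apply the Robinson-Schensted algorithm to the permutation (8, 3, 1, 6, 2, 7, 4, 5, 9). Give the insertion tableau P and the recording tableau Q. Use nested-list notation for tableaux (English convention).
Insert each entry of the permutation into P by Schensted row insertion, recording in Q the position of each new cell.

After inserting 8: P = [[8]].
After inserting 3: P = [[3], [8]].
After inserting 1: P = [[1], [3], [8]].
After inserting 6: P = [[1, 6], [3], [8]].
After inserting 2: P = [[1, 2], [3, 6], [8]].
After inserting 7: P = [[1, 2, 7], [3, 6], [8]].
After inserting 4: P = [[1, 2, 4], [3, 6, 7], [8]].
After inserting 5: P = [[1, 2, 4, 5], [3, 6, 7], [8]].
After inserting 9: P = [[1, 2, 4, 5, 9], [3, 6, 7], [8]].

So P = [[1, 2, 4, 5, 9], [3, 6, 7], [8]], Q = [[1, 4, 6, 8, 9], [2, 5, 7], [3]].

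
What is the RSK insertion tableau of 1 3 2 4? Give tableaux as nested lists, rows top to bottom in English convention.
P = [[1, 2, 4], [3]]

Insert 1: appended to row 1. P = [[1]].
Insert 3: appended to row 1. P = [[1, 3]].
Insert 2: 2 bumps 3 from row 1; 3 starts row 2. P = [[1, 2], [3]].
Insert 4: appended to row 1. P = [[1, 2, 4], [3]].

So P = [[1, 2, 4], [3]].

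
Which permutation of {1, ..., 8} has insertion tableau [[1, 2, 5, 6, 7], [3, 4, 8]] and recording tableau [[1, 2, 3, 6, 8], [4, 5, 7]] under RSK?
3 4 5 1 2 8 6 7

Reverse the RSK construction: for i from n down to 1, find the cell of Q containing i, remove the entry at that cell from P, and reverse-bump it up through P; the value ejected from row 1 is w(i).

Step i=8: Q has 8 at row 1, column 5; remove that cell from P, ejecting 7. So w(8) = 7. P is now [[1, 2, 5, 6], [3, 4, 8]].
Step i=7: Q has 7 at row 2, column 3; remove 8 from row 2 of P and reverse-bump: 8 enters row 1 and ejects 6. So w(7) = 6. P is now [[1, 2, 5, 8], [3, 4]].
Step i=6: Q has 6 at row 1, column 4; remove that cell from P, ejecting 8. So w(6) = 8. P is now [[1, 2, 5], [3, 4]].
Step i=5: Q has 5 at row 2, column 2; remove 4 from row 2 of P and reverse-bump: 4 enters row 1 and ejects 2. So w(5) = 2. P is now [[1, 4, 5], [3]].
Step i=4: Q has 4 at row 2, column 1; remove 3 from row 2 of P and reverse-bump: 3 enters row 1 and ejects 1. So w(4) = 1. P is now [[3, 4, 5]].
Step i=3: Q has 3 at row 1, column 3; remove that cell from P, ejecting 5. So w(3) = 5. P is now [[3, 4]].
Step i=2: Q has 2 at row 1, column 2; remove that cell from P, ejecting 4. So w(2) = 4. P is now [[3]].
Step i=1: Q has 1 at row 1, column 1; remove that cell from P, ejecting 3. So w(1) = 3. P is now [].

So w = 3 4 5 1 2 8 6 7.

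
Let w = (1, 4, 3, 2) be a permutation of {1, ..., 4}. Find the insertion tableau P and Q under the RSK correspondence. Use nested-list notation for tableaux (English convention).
Insert each entry of the permutation into P by Schensted row insertion, recording in Q the position of each new cell.

After inserting 1: P = [[1]].
After inserting 4: P = [[1, 4]].
After inserting 3: P = [[1, 3], [4]].
After inserting 2: P = [[1, 2], [3], [4]].

So P = [[1, 2], [3], [4]], Q = [[1, 2], [3], [4]].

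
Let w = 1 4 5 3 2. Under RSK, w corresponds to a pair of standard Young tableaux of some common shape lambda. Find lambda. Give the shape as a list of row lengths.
[3, 1, 1]

Row-insert each entry into an empty tableau.

After inserting 1: P = [[1]].
After inserting 4: P = [[1, 4]].
After inserting 5: P = [[1, 4, 5]].
After inserting 3: P = [[1, 3, 5], [4]].
After inserting 2: P = [[1, 2, 5], [3], [4]].

The final insertion tableau P = [[1, 2, 5], [3], [4]] has shape [3, 1, 1].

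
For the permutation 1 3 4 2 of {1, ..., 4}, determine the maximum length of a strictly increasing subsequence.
3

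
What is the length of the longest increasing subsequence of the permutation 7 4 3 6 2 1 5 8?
3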